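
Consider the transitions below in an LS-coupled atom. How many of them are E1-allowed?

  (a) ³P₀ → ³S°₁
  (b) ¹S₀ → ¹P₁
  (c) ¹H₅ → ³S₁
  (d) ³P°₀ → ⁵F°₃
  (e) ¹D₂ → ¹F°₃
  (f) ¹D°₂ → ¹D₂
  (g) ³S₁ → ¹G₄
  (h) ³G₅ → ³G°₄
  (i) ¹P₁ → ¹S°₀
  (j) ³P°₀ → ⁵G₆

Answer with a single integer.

5

(a) allowed
(b) forbidden (parity fails)
(c) forbidden (parity, ΔS, ΔL, ΔJ fail)
(d) forbidden (parity, ΔS, ΔL, ΔJ fail)
(e) allowed
(f) allowed
(g) forbidden (parity, ΔS, ΔL, ΔJ fail)
(h) allowed
(i) allowed
(j) forbidden (ΔS, ΔL, ΔJ fail)
Total allowed: 5 of 10.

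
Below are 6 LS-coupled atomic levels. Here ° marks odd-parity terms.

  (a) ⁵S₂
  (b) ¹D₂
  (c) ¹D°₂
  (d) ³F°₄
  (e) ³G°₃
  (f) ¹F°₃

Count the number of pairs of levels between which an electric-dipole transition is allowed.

(a)–(b): forbidden (parity, ΔS, ΔL).
(a)–(c): forbidden (ΔS, ΔL).
(a)–(d): forbidden (ΔS, ΔL, ΔJ).
(a)–(e): forbidden (ΔS, ΔL).
(a)–(f): forbidden (ΔS, ΔL).
(b)–(c): allowed.
(b)–(d): forbidden (ΔS, ΔJ).
(b)–(e): forbidden (ΔS, ΔL).
(b)–(f): allowed.
(c)–(d): forbidden (parity, ΔS, ΔJ).
(c)–(e): forbidden (parity, ΔS, ΔL).
(c)–(f): forbidden (parity).
(d)–(e): forbidden (parity).
(d)–(f): forbidden (parity, ΔS).
(e)–(f): forbidden (parity, ΔS).
Allowed pairs: 2 of 15.

2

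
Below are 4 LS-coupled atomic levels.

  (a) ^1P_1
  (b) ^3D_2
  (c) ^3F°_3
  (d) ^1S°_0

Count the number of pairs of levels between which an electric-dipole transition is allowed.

(a)–(b): forbidden (parity, ΔS).
(a)–(c): forbidden (ΔS, ΔL, ΔJ).
(a)–(d): allowed.
(b)–(c): allowed.
(b)–(d): forbidden (ΔS, ΔL, ΔJ).
(c)–(d): forbidden (parity, ΔS, ΔL, ΔJ).
Allowed pairs: 2 of 6.

2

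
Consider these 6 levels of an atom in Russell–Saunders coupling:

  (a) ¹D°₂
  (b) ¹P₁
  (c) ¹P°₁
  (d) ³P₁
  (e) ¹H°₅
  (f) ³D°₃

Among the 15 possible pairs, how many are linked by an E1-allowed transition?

2

(a)–(b): allowed.
(a)–(c): forbidden (parity).
(a)–(d): forbidden (ΔS).
(a)–(e): forbidden (parity, ΔL, ΔJ).
(a)–(f): forbidden (parity, ΔS).
(b)–(c): allowed.
(b)–(d): forbidden (parity, ΔS).
(b)–(e): forbidden (ΔL, ΔJ).
(b)–(f): forbidden (ΔS, ΔJ).
(c)–(d): forbidden (ΔS).
(c)–(e): forbidden (parity, ΔL, ΔJ).
(c)–(f): forbidden (parity, ΔS, ΔJ).
(d)–(e): forbidden (ΔS, ΔL, ΔJ).
(d)–(f): forbidden (ΔJ).
(e)–(f): forbidden (parity, ΔS, ΔL, ΔJ).
Allowed pairs: 2 of 15.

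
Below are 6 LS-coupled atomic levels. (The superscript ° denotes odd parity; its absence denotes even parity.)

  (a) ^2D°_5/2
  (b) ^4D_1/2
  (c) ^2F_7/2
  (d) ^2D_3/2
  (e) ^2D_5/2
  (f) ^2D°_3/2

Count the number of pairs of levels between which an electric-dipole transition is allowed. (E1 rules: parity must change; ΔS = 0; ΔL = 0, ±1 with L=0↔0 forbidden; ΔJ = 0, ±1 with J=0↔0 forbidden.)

(a)–(b): forbidden (ΔS, ΔJ).
(a)–(c): allowed.
(a)–(d): allowed.
(a)–(e): allowed.
(a)–(f): forbidden (parity).
(b)–(c): forbidden (parity, ΔS, ΔJ).
(b)–(d): forbidden (parity, ΔS).
(b)–(e): forbidden (parity, ΔS, ΔJ).
(b)–(f): forbidden (ΔS).
(c)–(d): forbidden (parity, ΔJ).
(c)–(e): forbidden (parity).
(c)–(f): forbidden (ΔJ).
(d)–(e): forbidden (parity).
(d)–(f): allowed.
(e)–(f): allowed.
Allowed pairs: 5 of 15.

5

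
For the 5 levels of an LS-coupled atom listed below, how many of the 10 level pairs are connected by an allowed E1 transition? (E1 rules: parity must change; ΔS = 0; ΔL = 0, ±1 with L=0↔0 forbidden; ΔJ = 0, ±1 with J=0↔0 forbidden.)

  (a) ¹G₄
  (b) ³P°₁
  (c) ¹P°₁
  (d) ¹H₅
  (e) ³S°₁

(a)–(b): forbidden (ΔS, ΔL, ΔJ).
(a)–(c): forbidden (ΔL, ΔJ).
(a)–(d): forbidden (parity).
(a)–(e): forbidden (ΔS, ΔL, ΔJ).
(b)–(c): forbidden (parity, ΔS).
(b)–(d): forbidden (ΔS, ΔL, ΔJ).
(b)–(e): forbidden (parity).
(c)–(d): forbidden (ΔL, ΔJ).
(c)–(e): forbidden (parity, ΔS).
(d)–(e): forbidden (ΔS, ΔL, ΔJ).
Allowed pairs: 0 of 10.

0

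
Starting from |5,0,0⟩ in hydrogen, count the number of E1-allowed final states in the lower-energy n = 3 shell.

E1 requires Δl = ±1, so l_f ∈ {-1, 1}; with 0 ≤ l_f ≤ n_f−1 = 2, the allowed l_f values are {1}.
For l_f = 1: m_f ∈ {m_i−1, m_i, m_i+1} ∩ [−1, 1] = {-1, 0, 1} → 3 states.
Total: 3.

3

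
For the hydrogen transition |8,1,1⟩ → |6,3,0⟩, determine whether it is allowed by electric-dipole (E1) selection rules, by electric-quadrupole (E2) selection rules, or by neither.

Δl = 3 − 1 = +2; l_i + l_f = 4.
Δm_l = -1.
E1 (Δl = ±1, |Δm_l| ≤ 1): not satisfied.
E2 (Δl = 0,±2, l_i+l_f ≥ 2, |Δm_l| ≤ 2): satisfied.

E2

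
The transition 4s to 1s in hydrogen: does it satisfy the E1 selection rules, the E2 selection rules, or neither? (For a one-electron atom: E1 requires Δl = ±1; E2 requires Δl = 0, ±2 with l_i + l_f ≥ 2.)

Δl = 0 − 0 = +0; l_i + l_f = 0.
E1 (Δl = ±1): not satisfied.
E2 (Δl = 0,±2, l_i+l_f ≥ 2): not satisfied.

neither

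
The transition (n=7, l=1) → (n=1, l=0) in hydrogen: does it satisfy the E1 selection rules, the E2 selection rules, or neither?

Δl = 0 − 1 = -1; l_i + l_f = 1.
E1 (Δl = ±1): satisfied.
E2 (Δl = 0,±2, l_i+l_f ≥ 2): not satisfied.

E1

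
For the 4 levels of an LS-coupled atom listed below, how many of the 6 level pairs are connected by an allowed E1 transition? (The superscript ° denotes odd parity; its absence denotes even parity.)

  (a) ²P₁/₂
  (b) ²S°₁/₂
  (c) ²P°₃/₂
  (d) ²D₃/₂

(a)–(b): allowed.
(a)–(c): allowed.
(a)–(d): forbidden (parity).
(b)–(c): forbidden (parity).
(b)–(d): forbidden (ΔL).
(c)–(d): allowed.
Allowed pairs: 3 of 6.

3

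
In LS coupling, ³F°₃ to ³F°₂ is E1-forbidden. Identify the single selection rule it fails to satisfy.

Parity must change: odd → odd — violated.
ΔS = 0: S: 1 → 1 — satisfied.
ΔL = 0, ±1 (not L=0↔0): L: 3 → 3, ΔL = +0 — satisfied.
ΔJ = 0, ±1 (not J=0↔0): J: 3 → 2, ΔJ = -1 — satisfied.

parity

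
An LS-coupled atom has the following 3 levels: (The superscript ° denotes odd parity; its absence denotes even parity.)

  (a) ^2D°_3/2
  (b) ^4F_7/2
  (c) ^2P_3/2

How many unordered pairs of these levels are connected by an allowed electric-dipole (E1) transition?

(a)–(b): forbidden (ΔS, ΔJ).
(a)–(c): allowed.
(b)–(c): forbidden (parity, ΔS, ΔL, ΔJ).
Allowed pairs: 1 of 3.

1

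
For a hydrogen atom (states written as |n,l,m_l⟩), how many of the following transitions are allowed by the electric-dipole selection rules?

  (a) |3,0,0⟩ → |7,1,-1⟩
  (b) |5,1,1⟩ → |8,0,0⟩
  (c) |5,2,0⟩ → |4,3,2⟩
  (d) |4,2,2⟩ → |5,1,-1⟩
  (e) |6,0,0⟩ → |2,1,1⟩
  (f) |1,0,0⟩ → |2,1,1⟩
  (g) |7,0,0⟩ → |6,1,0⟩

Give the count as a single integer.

5

(a) allowed
(b) allowed
(c) forbidden — Δm_l = +2 (E1 requires Δm_l = 0, ±1)
(d) forbidden — Δm_l = -3 (E1 requires Δm_l = 0, ±1)
(e) allowed
(f) allowed
(g) allowed
Total allowed: 5 of 7.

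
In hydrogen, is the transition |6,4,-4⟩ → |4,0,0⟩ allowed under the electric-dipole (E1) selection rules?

forbidden

Δl = 0 − 4 = -4; the E1 rule Δl = ±1 is fails.
m_l: -4 → 0 (Δm_l = +4). |Δm_l| ≤ 1 fails.
The transition is electric-dipole forbidden.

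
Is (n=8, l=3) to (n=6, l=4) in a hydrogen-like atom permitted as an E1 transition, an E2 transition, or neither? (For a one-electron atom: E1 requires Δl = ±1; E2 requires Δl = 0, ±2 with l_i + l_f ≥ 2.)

E1

Δl = 4 − 3 = +1; l_i + l_f = 7.
E1 (Δl = ±1): satisfied.
E2 (Δl = 0,±2, l_i+l_f ≥ 2): not satisfied.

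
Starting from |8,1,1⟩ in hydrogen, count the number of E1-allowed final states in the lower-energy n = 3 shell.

E1 requires Δl = ±1, so l_f ∈ {0, 2}; with 0 ≤ l_f ≤ n_f−1 = 2, the allowed l_f values are {0, 2}.
For l_f = 0: m_f ∈ {m_i−1, m_i, m_i+1} ∩ [−0, 0] = {0} → 1 state.
For l_f = 2: m_f ∈ {m_i−1, m_i, m_i+1} ∩ [−2, 2] = {0, 1, 2} → 3 states.
Total: 4.

4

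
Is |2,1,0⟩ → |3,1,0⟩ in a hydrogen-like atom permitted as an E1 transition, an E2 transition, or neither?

E2

Δl = 1 − 1 = +0; l_i + l_f = 2.
Δm_l = +0.
E1 (Δl = ±1, |Δm_l| ≤ 1): not satisfied.
E2 (Δl = 0,±2, l_i+l_f ≥ 2, |Δm_l| ≤ 2): satisfied.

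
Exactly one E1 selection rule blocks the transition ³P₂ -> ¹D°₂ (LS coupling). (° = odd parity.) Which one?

the ΔS = 0 rule

Reading off the term symbols: S 1→0, L 1→2, J 2→2, parity even→odd.
ΔJ = 0, ±1 (not J=0↔0): J: 2 → 2, ΔJ = +0 — passes.
ΔS = 0: S: 1 → 0 — fails.
Parity must change: even → odd — passes.
ΔL = 0, ±1 (not L=0↔0): L: 1 → 2, ΔL = +1 — passes.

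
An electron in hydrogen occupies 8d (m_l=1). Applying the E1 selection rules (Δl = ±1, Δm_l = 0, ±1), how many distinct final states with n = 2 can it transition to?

E1 requires Δl = ±1, so l_f ∈ {1, 3}; with 0 ≤ l_f ≤ n_f−1 = 1, the allowed l_f values are {1}.
For l_f = 1: m_f ∈ {m_i−1, m_i, m_i+1} ∩ [−1, 1] = {0, 1} → 2 states.
Total: 2.

2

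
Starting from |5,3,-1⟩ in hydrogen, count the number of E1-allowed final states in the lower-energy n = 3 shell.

E1 requires Δl = ±1, so l_f ∈ {2, 4}; with 0 ≤ l_f ≤ n_f−1 = 2, the allowed l_f values are {2}.
For l_f = 2: m_f ∈ {m_i−1, m_i, m_i+1} ∩ [−2, 2] = {-2, -1, 0} → 3 states.
Total: 3.

3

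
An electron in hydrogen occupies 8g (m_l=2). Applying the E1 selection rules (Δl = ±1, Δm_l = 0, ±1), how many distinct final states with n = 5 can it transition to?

3

E1 requires Δl = ±1, so l_f ∈ {3, 5}; with 0 ≤ l_f ≤ n_f−1 = 4, the allowed l_f values are {3}.
For l_f = 3: m_f ∈ {m_i−1, m_i, m_i+1} ∩ [−3, 3] = {1, 2, 3} → 3 states.
Total: 3.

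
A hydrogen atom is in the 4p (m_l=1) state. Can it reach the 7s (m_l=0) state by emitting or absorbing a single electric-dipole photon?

Initial l = 1, final l = 0, so Δl = -1. E1 requires Δl = ±1: ✓.
Δm_l = 0 − (1) = -1. E1 requires Δm_l = 0, ±1: ✓.
All E1 selection rules are satisfied.

allowed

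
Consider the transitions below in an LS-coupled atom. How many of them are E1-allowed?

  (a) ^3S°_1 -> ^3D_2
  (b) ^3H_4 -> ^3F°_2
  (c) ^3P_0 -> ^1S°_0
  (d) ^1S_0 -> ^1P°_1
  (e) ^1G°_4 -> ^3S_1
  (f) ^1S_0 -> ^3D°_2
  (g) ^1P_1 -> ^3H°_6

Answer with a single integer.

1

(a) forbidden (ΔL fails)
(b) forbidden (ΔL, ΔJ fail)
(c) forbidden (ΔS, ΔJ fail)
(d) allowed
(e) forbidden (ΔS, ΔL, ΔJ fail)
(f) forbidden (ΔS, ΔL, ΔJ fail)
(g) forbidden (ΔS, ΔL, ΔJ fail)
Total allowed: 1 of 7.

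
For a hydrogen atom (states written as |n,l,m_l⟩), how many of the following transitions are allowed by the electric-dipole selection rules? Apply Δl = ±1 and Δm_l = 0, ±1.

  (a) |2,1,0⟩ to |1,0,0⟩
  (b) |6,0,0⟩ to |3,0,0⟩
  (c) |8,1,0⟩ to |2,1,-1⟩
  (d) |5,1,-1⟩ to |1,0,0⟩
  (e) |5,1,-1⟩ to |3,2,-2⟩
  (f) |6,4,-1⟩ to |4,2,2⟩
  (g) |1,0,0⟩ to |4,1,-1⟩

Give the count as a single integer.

(a) allowed
(b) forbidden — Δl = +0 (E1 requires Δl = ±1)
(c) forbidden — Δl = +0 (E1 requires Δl = ±1)
(d) allowed
(e) allowed
(f) forbidden — Δl = -2 (E1 requires Δl = ±1); Δm_l = +3 (E1 requires Δm_l = 0, ±1)
(g) allowed
Total allowed: 4 of 7.

4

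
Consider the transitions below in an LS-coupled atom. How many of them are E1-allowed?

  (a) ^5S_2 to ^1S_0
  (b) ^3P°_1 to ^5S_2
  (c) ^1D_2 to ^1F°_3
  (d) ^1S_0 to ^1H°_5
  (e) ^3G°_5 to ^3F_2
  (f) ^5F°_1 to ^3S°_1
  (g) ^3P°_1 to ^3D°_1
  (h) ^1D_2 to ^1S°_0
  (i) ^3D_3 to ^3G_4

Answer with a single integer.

(a) forbidden (parity, ΔS, ΔL, ΔJ fail)
(b) forbidden (ΔS fails)
(c) allowed
(d) forbidden (ΔL, ΔJ fail)
(e) forbidden (ΔJ fails)
(f) forbidden (parity, ΔS, ΔL fail)
(g) forbidden (parity fails)
(h) forbidden (ΔL, ΔJ fail)
(i) forbidden (parity, ΔL fail)
Total allowed: 1 of 9.

1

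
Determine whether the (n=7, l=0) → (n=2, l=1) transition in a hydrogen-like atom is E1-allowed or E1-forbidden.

allowed

Initial l = 0, final l = 1, so Δl = +1. E1 requires Δl = ±1: ✓.
All E1 selection rules are satisfied.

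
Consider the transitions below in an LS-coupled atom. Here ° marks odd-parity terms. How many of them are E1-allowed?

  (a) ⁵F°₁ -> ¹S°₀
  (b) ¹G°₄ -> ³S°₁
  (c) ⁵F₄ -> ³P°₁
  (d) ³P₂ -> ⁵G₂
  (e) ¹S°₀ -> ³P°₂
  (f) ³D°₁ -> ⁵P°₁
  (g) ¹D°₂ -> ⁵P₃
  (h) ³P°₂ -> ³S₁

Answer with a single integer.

1

(a) forbidden (parity, ΔS, ΔL fail)
(b) forbidden (parity, ΔS, ΔL, ΔJ fail)
(c) forbidden (ΔS, ΔL, ΔJ fail)
(d) forbidden (parity, ΔS, ΔL fail)
(e) forbidden (parity, ΔS, ΔJ fail)
(f) forbidden (parity, ΔS fail)
(g) forbidden (ΔS fails)
(h) allowed
Total allowed: 1 of 8.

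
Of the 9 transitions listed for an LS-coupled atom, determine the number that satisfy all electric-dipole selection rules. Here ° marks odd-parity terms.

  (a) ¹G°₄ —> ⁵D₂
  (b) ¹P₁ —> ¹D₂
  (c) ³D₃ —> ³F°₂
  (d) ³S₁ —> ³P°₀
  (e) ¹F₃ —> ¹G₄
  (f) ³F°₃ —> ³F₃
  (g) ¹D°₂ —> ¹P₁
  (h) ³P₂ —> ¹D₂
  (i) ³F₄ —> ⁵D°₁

4

(a) forbidden (ΔS, ΔL, ΔJ fail)
(b) forbidden (parity fails)
(c) allowed
(d) allowed
(e) forbidden (parity fails)
(f) allowed
(g) allowed
(h) forbidden (parity, ΔS fail)
(i) forbidden (ΔS, ΔJ fail)
Total allowed: 4 of 9.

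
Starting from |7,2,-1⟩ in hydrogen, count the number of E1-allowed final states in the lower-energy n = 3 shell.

E1 requires Δl = ±1, so l_f ∈ {1, 3}; with 0 ≤ l_f ≤ n_f−1 = 2, the allowed l_f values are {1}.
For l_f = 1: m_f ∈ {m_i−1, m_i, m_i+1} ∩ [−1, 1] = {-1, 0} → 2 states.
Total: 2.

2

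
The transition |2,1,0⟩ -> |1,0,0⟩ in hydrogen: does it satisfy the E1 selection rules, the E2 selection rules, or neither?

E1

Δl = 0 − 1 = -1; l_i + l_f = 1.
Δm_l = +0.
E1 (Δl = ±1, |Δm_l| ≤ 1): satisfied.
E2 (Δl = 0,±2, l_i+l_f ≥ 2, |Δm_l| ≤ 2): not satisfied.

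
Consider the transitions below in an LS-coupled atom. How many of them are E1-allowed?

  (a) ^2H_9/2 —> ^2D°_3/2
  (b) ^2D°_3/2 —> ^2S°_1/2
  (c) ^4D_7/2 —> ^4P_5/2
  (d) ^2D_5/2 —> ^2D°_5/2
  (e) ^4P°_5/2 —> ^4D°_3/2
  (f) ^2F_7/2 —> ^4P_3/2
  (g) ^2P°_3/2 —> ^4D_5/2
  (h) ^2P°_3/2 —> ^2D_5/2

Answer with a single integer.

(a) forbidden (ΔL, ΔJ fail)
(b) forbidden (parity, ΔL fail)
(c) forbidden (parity fails)
(d) allowed
(e) forbidden (parity fails)
(f) forbidden (parity, ΔS, ΔL, ΔJ fail)
(g) forbidden (ΔS fails)
(h) allowed
Total allowed: 2 of 8.

2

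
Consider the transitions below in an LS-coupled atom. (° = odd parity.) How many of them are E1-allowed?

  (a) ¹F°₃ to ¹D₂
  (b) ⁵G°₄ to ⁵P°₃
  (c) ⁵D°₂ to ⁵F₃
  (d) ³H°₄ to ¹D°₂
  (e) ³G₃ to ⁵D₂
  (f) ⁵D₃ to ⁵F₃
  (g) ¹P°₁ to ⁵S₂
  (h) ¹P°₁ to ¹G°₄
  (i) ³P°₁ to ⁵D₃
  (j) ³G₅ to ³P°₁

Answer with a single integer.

2

(a) allowed
(b) forbidden (parity, ΔL fail)
(c) allowed
(d) forbidden (parity, ΔS, ΔL, ΔJ fail)
(e) forbidden (parity, ΔS, ΔL fail)
(f) forbidden (parity fails)
(g) forbidden (ΔS fails)
(h) forbidden (parity, ΔL, ΔJ fail)
(i) forbidden (ΔS, ΔJ fail)
(j) forbidden (ΔL, ΔJ fail)
Total allowed: 2 of 10.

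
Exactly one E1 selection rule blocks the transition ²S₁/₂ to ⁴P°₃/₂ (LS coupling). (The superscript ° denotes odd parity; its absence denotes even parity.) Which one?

the ΔS = 0 rule

Initial level: S=1/2, L=0, J=1/2, parity even. Final level: S=3/2, L=1, J=3/2, parity odd.
Parity must change: even → odd — passes.
ΔS = 0: S: 1/2 → 3/2 — fails.
ΔL = 0, ±1 (not L=0↔0): L: 0 → 1, ΔL = +1 — passes.
ΔJ = 0, ±1 (not J=0↔0): J: 1/2 → 3/2, ΔJ = +1 — passes.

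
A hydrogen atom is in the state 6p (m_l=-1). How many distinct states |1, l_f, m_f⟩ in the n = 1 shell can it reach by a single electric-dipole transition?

1

E1 requires Δl = ±1, so l_f ∈ {0, 2}; with 0 ≤ l_f ≤ n_f−1 = 0, the allowed l_f values are {0}.
For l_f = 0: m_f ∈ {m_i−1, m_i, m_i+1} ∩ [−0, 0] = {0} → 1 state.
Total: 1.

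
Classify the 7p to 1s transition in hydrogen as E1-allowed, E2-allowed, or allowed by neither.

Δl = 0 − 1 = -1; l_i + l_f = 1.
E1 (Δl = ±1): satisfied.
E2 (Δl = 0,±2, l_i+l_f ≥ 2): not satisfied.

E1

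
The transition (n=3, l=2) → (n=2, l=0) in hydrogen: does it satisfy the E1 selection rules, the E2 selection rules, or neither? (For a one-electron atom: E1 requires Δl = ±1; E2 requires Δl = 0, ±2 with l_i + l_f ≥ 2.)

E2

Δl = 0 − 2 = -2; l_i + l_f = 2.
E1 (Δl = ±1): not satisfied.
E2 (Δl = 0,±2, l_i+l_f ≥ 2): satisfied.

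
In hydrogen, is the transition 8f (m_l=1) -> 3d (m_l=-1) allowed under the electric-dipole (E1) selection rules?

forbidden

Δl = 2 − 3 = -1; the E1 rule Δl = ±1 is ok.
Δm_l = -1 − (1) = -2. E1 requires Δm_l = 0, ±1: fails.
The transition is electric-dipole forbidden.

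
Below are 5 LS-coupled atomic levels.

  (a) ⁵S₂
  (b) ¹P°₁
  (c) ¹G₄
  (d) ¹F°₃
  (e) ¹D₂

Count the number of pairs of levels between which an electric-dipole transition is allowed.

3

(a)–(b): forbidden (ΔS).
(a)–(c): forbidden (parity, ΔS, ΔL, ΔJ).
(a)–(d): forbidden (ΔS, ΔL).
(a)–(e): forbidden (parity, ΔS, ΔL).
(b)–(c): forbidden (ΔL, ΔJ).
(b)–(d): forbidden (parity, ΔL, ΔJ).
(b)–(e): allowed.
(c)–(d): allowed.
(c)–(e): forbidden (parity, ΔL, ΔJ).
(d)–(e): allowed.
Allowed pairs: 3 of 10.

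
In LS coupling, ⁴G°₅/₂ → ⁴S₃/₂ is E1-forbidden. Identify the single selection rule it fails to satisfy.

Initial level: S=3/2, L=4, J=5/2, parity odd. Final level: S=3/2, L=0, J=3/2, parity even.
ΔS = 0: S: 3/2 → 3/2 — ok.
ΔL = 0, ±1 (not L=0↔0): L: 4 → 0, ΔL = -4 — fails.
ΔJ = 0, ±1 (not J=0↔0): J: 5/2 → 3/2, ΔJ = -1 — ok.
Parity must change: odd → even — ok.

the ΔL = 0, ±1 rule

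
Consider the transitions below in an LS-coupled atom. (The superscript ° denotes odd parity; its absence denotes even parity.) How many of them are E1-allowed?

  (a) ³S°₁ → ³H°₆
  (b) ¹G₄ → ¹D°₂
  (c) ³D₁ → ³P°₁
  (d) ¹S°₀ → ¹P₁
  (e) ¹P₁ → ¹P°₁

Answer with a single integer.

3

(a) forbidden (parity, ΔL, ΔJ fail)
(b) forbidden (ΔL, ΔJ fail)
(c) allowed
(d) allowed
(e) allowed
Total allowed: 3 of 5.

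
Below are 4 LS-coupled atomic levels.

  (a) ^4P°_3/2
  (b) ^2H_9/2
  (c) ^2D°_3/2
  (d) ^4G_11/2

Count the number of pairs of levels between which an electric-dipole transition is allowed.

(a)–(b): forbidden (ΔS, ΔL, ΔJ).
(a)–(c): forbidden (parity, ΔS).
(a)–(d): forbidden (ΔL, ΔJ).
(b)–(c): forbidden (ΔL, ΔJ).
(b)–(d): forbidden (parity, ΔS).
(c)–(d): forbidden (ΔS, ΔL, ΔJ).
Allowed pairs: 0 of 6.

0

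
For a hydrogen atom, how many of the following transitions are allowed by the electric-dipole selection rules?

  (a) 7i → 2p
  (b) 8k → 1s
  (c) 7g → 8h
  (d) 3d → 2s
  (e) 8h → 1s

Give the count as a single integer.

(a) forbidden — Δl = -5 (E1 requires Δl = ±1)
(b) forbidden — Δl = -7 (E1 requires Δl = ±1)
(c) allowed
(d) forbidden — Δl = -2 (E1 requires Δl = ±1)
(e) forbidden — Δl = -5 (E1 requires Δl = ±1)
Total allowed: 1 of 5.

1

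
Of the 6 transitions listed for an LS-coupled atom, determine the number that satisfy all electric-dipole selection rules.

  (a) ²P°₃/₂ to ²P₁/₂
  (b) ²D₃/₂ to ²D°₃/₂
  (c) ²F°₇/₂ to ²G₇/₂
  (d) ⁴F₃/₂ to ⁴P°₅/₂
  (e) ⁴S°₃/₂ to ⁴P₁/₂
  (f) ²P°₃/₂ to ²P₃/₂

(a) allowed
(b) allowed
(c) allowed
(d) forbidden (ΔL fails)
(e) allowed
(f) allowed
Total allowed: 5 of 6.

5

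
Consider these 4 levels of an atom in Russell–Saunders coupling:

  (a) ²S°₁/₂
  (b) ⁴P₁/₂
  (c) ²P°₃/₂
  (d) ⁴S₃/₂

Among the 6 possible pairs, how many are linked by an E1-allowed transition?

0

(a)–(b): forbidden (ΔS).
(a)–(c): forbidden (parity).
(a)–(d): forbidden (ΔS, ΔL).
(b)–(c): forbidden (ΔS).
(b)–(d): forbidden (parity).
(c)–(d): forbidden (ΔS).
Allowed pairs: 0 of 6.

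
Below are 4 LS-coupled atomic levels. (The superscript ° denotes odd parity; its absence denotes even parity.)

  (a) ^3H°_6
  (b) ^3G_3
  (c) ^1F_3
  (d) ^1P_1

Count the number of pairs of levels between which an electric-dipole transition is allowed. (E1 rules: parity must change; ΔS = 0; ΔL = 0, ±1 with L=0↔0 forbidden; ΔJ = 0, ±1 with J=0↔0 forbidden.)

(a)–(b): forbidden (ΔJ).
(a)–(c): forbidden (ΔS, ΔL, ΔJ).
(a)–(d): forbidden (ΔS, ΔL, ΔJ).
(b)–(c): forbidden (parity, ΔS).
(b)–(d): forbidden (parity, ΔS, ΔL, ΔJ).
(c)–(d): forbidden (parity, ΔL, ΔJ).
Allowed pairs: 0 of 6.

0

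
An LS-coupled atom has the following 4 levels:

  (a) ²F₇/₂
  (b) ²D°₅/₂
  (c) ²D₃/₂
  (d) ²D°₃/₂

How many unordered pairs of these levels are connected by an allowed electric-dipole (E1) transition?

3

(a)–(b): allowed.
(a)–(c): forbidden (parity, ΔJ).
(a)–(d): forbidden (ΔJ).
(b)–(c): allowed.
(b)–(d): forbidden (parity).
(c)–(d): allowed.
Allowed pairs: 3 of 6.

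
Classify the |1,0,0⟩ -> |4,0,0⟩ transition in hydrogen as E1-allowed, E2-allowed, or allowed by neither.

neither

Δl = 0 − 0 = +0; l_i + l_f = 0.
Δm_l = +0.
E1 (Δl = ±1, |Δm_l| ≤ 1): not satisfied.
E2 (Δl = 0,±2, l_i+l_f ≥ 2, |Δm_l| ≤ 2): not satisfied.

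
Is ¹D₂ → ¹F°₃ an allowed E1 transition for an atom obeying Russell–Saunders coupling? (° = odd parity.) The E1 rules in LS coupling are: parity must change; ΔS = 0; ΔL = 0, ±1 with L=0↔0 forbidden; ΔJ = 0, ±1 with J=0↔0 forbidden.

allowed

Initial level: S=0, L=2, J=2, parity even. Final level: S=0, L=3, J=3, parity odd.
Parity must change: even → odd — passes.
ΔS = 0: S: 0 → 0 — passes.
ΔL = 0, ±1 (not L=0↔0): L: 2 → 3, ΔL = +1 — passes.
ΔJ = 0, ±1 (not J=0↔0): J: 2 → 3, ΔJ = +1 — passes.
All four E1 rules are satisfied.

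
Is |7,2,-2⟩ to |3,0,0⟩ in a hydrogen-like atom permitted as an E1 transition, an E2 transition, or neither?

Δl = 0 − 2 = -2; l_i + l_f = 2.
Δm_l = +2.
E1 (Δl = ±1, |Δm_l| ≤ 1): not satisfied.
E2 (Δl = 0,±2, l_i+l_f ≥ 2, |Δm_l| ≤ 2): satisfied.

E2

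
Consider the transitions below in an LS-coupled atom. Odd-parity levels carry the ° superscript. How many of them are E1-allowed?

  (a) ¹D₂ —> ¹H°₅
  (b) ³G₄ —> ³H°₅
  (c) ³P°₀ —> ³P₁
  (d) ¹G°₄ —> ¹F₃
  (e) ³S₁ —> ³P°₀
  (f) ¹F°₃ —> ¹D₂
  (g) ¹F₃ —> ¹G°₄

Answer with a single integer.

6

(a) forbidden (ΔL, ΔJ fail)
(b) allowed
(c) allowed
(d) allowed
(e) allowed
(f) allowed
(g) allowed
Total allowed: 6 of 7.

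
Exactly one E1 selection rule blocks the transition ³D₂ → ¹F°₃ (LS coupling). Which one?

Reading off the term symbols: S 1→0, L 2→3, J 2→3, parity even→odd.
Parity must change: even → odd — ok.
ΔS = 0: S: 1 → 0 — fails.
ΔL = 0, ±1 (not L=0↔0): L: 2 → 3, ΔL = +1 — ok.
ΔJ = 0, ±1 (not J=0↔0): J: 2 → 3, ΔJ = +1 — ok.

the ΔS = 0 rule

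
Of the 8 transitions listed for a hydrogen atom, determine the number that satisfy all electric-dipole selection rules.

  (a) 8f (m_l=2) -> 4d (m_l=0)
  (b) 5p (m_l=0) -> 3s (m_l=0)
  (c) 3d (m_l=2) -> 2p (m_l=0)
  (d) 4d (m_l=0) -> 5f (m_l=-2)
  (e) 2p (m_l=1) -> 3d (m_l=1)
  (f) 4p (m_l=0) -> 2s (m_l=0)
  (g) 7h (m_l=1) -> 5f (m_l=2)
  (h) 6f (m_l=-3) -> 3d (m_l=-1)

3

(a) forbidden — Δm_l = -2 (E1 requires Δm_l = 0, ±1)
(b) allowed
(c) forbidden — Δm_l = -2 (E1 requires Δm_l = 0, ±1)
(d) forbidden — Δm_l = -2 (E1 requires Δm_l = 0, ±1)
(e) allowed
(f) allowed
(g) forbidden — Δl = -2 (E1 requires Δl = ±1)
(h) forbidden — Δm_l = +2 (E1 requires Δm_l = 0, ±1)
Total allowed: 3 of 8.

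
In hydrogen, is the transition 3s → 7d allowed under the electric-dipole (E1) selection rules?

l: 0 → 2 (Δl = +2). Δl = ±1 fails.
The transition is electric-dipole forbidden.

forbidden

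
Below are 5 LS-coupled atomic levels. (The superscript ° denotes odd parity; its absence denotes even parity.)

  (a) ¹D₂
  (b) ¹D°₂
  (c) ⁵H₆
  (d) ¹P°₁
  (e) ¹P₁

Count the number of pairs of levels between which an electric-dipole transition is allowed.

(a)–(b): allowed.
(a)–(c): forbidden (parity, ΔS, ΔL, ΔJ).
(a)–(d): allowed.
(a)–(e): forbidden (parity).
(b)–(c): forbidden (ΔS, ΔL, ΔJ).
(b)–(d): forbidden (parity).
(b)–(e): allowed.
(c)–(d): forbidden (ΔS, ΔL, ΔJ).
(c)–(e): forbidden (parity, ΔS, ΔL, ΔJ).
(d)–(e): allowed.
Allowed pairs: 4 of 10.

4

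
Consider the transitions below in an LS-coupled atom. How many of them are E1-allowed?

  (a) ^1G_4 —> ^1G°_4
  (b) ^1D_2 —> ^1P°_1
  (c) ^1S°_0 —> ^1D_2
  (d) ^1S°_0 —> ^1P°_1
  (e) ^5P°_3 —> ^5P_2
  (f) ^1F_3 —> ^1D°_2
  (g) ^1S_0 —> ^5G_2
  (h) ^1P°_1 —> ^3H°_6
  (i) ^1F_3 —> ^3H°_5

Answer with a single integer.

4

(a) allowed
(b) allowed
(c) forbidden (ΔL, ΔJ fail)
(d) forbidden (parity fails)
(e) allowed
(f) allowed
(g) forbidden (parity, ΔS, ΔL, ΔJ fail)
(h) forbidden (parity, ΔS, ΔL, ΔJ fail)
(i) forbidden (ΔS, ΔL, ΔJ fail)
Total allowed: 4 of 9.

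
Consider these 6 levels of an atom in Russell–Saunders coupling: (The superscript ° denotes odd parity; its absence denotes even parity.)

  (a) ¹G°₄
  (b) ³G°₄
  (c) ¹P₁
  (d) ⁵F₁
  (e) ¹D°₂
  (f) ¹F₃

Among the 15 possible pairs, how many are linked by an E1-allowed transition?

3

(a)–(b): forbidden (parity, ΔS).
(a)–(c): forbidden (ΔL, ΔJ).
(a)–(d): forbidden (ΔS, ΔJ).
(a)–(e): forbidden (parity, ΔL, ΔJ).
(a)–(f): allowed.
(b)–(c): forbidden (ΔS, ΔL, ΔJ).
(b)–(d): forbidden (ΔS, ΔJ).
(b)–(e): forbidden (parity, ΔS, ΔL, ΔJ).
(b)–(f): forbidden (ΔS).
(c)–(d): forbidden (parity, ΔS, ΔL).
(c)–(e): allowed.
(c)–(f): forbidden (parity, ΔL, ΔJ).
(d)–(e): forbidden (ΔS).
(d)–(f): forbidden (parity, ΔS, ΔJ).
(e)–(f): allowed.
Allowed pairs: 3 of 15.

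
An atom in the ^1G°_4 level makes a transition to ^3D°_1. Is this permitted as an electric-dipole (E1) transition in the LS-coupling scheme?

forbidden

Initial level: S=0, L=4, J=4, parity odd. Final level: S=1, L=2, J=1, parity odd.
Parity must change: odd → odd — violated.
ΔS = 0: S: 0 → 1 — violated.
ΔL = 0, ±1 (not L=0↔0): L: 4 → 2, ΔL = -2 — violated.
ΔJ = 0, ±1 (not J=0↔0): J: 4 → 1, ΔJ = -3 — violated.
Rule(s) violated: parity, ΔS, ΔL, ΔJ.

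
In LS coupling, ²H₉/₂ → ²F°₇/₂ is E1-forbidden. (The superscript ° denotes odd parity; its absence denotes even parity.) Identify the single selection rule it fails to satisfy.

the ΔL = 0, ±1 rule

ΔJ = 0, ±1 (not J=0↔0): J: 9/2 → 7/2, ΔJ = -1 — ✓.
Parity must change: even → odd — ✓.
ΔS = 0: S: 1/2 → 1/2 — ✓.
ΔL = 0, ±1 (not L=0↔0): L: 5 → 3, ΔL = -2 — ✗.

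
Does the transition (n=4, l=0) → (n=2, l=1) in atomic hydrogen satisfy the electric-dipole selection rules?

Initial l = 0, final l = 1, so Δl = +1. E1 requires Δl = ±1: ✓.
All E1 selection rules are satisfied.

allowed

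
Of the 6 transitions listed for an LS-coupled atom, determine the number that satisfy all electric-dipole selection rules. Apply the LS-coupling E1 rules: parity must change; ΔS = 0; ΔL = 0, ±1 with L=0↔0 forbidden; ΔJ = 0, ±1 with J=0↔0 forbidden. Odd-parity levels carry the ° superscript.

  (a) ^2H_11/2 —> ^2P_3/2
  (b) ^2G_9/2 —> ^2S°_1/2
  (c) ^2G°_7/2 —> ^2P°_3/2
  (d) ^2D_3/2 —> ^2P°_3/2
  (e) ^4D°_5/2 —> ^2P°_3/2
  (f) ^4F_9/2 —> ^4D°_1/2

(a) forbidden (parity, ΔL, ΔJ fail)
(b) forbidden (ΔL, ΔJ fail)
(c) forbidden (parity, ΔL, ΔJ fail)
(d) allowed
(e) forbidden (parity, ΔS fail)
(f) forbidden (ΔJ fails)
Total allowed: 1 of 6.

1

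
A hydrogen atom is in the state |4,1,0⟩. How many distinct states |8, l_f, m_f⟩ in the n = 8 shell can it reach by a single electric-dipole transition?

E1 requires Δl = ±1, so l_f ∈ {0, 2}; with 0 ≤ l_f ≤ n_f−1 = 7, the allowed l_f values are {0, 2}.
For l_f = 0: m_f ∈ {m_i−1, m_i, m_i+1} ∩ [−0, 0] = {0} → 1 state.
For l_f = 2: m_f ∈ {m_i−1, m_i, m_i+1} ∩ [−2, 2] = {-1, 0, 1} → 3 states.
Total: 4.

4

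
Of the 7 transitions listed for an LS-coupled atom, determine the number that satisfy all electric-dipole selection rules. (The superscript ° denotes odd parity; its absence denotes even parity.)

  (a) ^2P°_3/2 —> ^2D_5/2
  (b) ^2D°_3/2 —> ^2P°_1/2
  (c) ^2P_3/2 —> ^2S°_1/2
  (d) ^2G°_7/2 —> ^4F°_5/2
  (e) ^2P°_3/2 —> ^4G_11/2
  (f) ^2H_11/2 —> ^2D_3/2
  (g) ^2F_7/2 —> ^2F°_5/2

(a) allowed
(b) forbidden (parity fails)
(c) allowed
(d) forbidden (parity, ΔS fail)
(e) forbidden (ΔS, ΔL, ΔJ fail)
(f) forbidden (parity, ΔL, ΔJ fail)
(g) allowed
Total allowed: 3 of 7.

3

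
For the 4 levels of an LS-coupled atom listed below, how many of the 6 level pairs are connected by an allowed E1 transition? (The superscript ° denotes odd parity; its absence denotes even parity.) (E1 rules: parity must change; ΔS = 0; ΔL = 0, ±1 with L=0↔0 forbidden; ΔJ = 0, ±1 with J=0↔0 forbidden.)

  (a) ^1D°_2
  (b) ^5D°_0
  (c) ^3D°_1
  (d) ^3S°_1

0

(a)–(b): forbidden (parity, ΔS, ΔJ).
(a)–(c): forbidden (parity, ΔS).
(a)–(d): forbidden (parity, ΔS, ΔL).
(b)–(c): forbidden (parity, ΔS).
(b)–(d): forbidden (parity, ΔS, ΔL).
(c)–(d): forbidden (parity, ΔL).
Allowed pairs: 0 of 6.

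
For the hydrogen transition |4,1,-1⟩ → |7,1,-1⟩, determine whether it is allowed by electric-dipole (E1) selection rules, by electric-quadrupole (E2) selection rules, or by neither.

E2

Δl = 1 − 1 = +0; l_i + l_f = 2.
Δm_l = +0.
E1 (Δl = ±1, |Δm_l| ≤ 1): not satisfied.
E2 (Δl = 0,±2, l_i+l_f ≥ 2, |Δm_l| ≤ 2): satisfied.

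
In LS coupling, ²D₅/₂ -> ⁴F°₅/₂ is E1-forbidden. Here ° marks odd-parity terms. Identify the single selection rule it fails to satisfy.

Initial level: S=1/2, L=2, J=5/2, parity even. Final level: S=3/2, L=3, J=5/2, parity odd.
Parity must change: even → odd — satisfied.
ΔS = 0: S: 1/2 → 3/2 — violated.
ΔL = 0, ±1 (not L=0↔0): L: 2 → 3, ΔL = +1 — satisfied.
ΔJ = 0, ±1 (not J=0↔0): J: 5/2 → 5/2, ΔJ = +0 — satisfied.

the ΔS = 0 rule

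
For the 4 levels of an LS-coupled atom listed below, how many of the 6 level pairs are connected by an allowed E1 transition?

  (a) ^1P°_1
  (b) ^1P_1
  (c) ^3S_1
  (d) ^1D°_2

2

(a)–(b): allowed.
(a)–(c): forbidden (ΔS).
(a)–(d): forbidden (parity).
(b)–(c): forbidden (parity, ΔS).
(b)–(d): allowed.
(c)–(d): forbidden (ΔS, ΔL).
Allowed pairs: 2 of 6.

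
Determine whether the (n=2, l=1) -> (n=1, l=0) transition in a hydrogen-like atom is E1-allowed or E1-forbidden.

l: 1 → 0 (Δl = -1). Δl = ±1 satisfied.
All E1 selection rules are satisfied.

allowed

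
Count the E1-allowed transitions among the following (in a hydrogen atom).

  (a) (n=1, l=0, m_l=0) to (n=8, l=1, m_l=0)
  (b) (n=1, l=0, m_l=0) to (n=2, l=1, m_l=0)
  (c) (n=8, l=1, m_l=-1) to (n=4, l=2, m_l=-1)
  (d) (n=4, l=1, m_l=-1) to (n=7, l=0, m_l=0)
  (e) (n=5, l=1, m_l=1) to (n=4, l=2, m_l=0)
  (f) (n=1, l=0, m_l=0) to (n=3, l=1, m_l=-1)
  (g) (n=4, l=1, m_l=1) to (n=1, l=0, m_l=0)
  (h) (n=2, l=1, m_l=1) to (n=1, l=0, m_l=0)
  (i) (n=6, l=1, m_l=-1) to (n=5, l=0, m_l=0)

9

(a) allowed
(b) allowed
(c) allowed
(d) allowed
(e) allowed
(f) allowed
(g) allowed
(h) allowed
(i) allowed
Total allowed: 9 of 9.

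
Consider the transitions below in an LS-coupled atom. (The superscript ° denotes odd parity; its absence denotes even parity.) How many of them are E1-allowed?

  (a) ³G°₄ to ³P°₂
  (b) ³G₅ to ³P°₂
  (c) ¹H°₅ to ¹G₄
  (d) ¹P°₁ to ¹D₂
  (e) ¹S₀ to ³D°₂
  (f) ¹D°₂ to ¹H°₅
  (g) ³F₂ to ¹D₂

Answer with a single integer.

(a) forbidden (parity, ΔL, ΔJ fail)
(b) forbidden (ΔL, ΔJ fail)
(c) allowed
(d) allowed
(e) forbidden (ΔS, ΔL, ΔJ fail)
(f) forbidden (parity, ΔL, ΔJ fail)
(g) forbidden (parity, ΔS fail)
Total allowed: 2 of 7.

2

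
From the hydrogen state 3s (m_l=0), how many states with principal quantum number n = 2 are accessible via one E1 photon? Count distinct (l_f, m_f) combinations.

3

E1 requires Δl = ±1, so l_f ∈ {-1, 1}; with 0 ≤ l_f ≤ n_f−1 = 1, the allowed l_f values are {1}.
For l_f = 1: m_f ∈ {m_i−1, m_i, m_i+1} ∩ [−1, 1] = {-1, 0, 1} → 3 states.
Total: 3.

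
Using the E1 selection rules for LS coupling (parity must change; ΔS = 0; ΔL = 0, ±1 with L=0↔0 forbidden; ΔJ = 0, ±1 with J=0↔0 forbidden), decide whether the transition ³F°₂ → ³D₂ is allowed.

allowed

Parity must change: odd → even — passes.
ΔS = 0: S: 1 → 1 — passes.
ΔL = 0, ±1 (not L=0↔0): L: 3 → 2, ΔL = -1 — passes.
ΔJ = 0, ±1 (not J=0↔0): J: 2 → 2, ΔJ = +0 — passes.
All four E1 rules are satisfied.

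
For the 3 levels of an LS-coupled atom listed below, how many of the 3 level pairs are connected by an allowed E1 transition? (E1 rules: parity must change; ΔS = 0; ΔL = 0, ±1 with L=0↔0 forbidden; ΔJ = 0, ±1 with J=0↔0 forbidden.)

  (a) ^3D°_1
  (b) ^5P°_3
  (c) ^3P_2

(a)–(b): forbidden (parity, ΔS, ΔJ).
(a)–(c): allowed.
(b)–(c): forbidden (ΔS).
Allowed pairs: 1 of 3.

1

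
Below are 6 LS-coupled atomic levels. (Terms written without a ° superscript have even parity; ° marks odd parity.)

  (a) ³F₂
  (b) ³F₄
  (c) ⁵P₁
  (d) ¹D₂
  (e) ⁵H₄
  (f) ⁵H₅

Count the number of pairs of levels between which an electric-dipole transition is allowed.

0

(a)–(b): forbidden (parity, ΔJ).
(a)–(c): forbidden (parity, ΔS, ΔL).
(a)–(d): forbidden (parity, ΔS).
(a)–(e): forbidden (parity, ΔS, ΔL, ΔJ).
(a)–(f): forbidden (parity, ΔS, ΔL, ΔJ).
(b)–(c): forbidden (parity, ΔS, ΔL, ΔJ).
(b)–(d): forbidden (parity, ΔS, ΔJ).
(b)–(e): forbidden (parity, ΔS, ΔL).
(b)–(f): forbidden (parity, ΔS, ΔL).
(c)–(d): forbidden (parity, ΔS).
(c)–(e): forbidden (parity, ΔL, ΔJ).
(c)–(f): forbidden (parity, ΔL, ΔJ).
(d)–(e): forbidden (parity, ΔS, ΔL, ΔJ).
(d)–(f): forbidden (parity, ΔS, ΔL, ΔJ).
(e)–(f): forbidden (parity).
Allowed pairs: 0 of 15.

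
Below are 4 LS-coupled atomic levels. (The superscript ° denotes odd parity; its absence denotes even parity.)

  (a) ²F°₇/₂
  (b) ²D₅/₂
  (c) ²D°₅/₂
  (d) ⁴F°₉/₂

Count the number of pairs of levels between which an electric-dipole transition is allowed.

(a)–(b): allowed.
(a)–(c): forbidden (parity).
(a)–(d): forbidden (parity, ΔS).
(b)–(c): allowed.
(b)–(d): forbidden (ΔS, ΔJ).
(c)–(d): forbidden (parity, ΔS, ΔJ).
Allowed pairs: 2 of 6.

2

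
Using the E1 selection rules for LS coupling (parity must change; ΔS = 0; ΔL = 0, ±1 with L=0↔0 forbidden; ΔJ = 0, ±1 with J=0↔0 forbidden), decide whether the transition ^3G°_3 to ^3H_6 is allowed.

forbidden

Initial level: S=1, L=4, J=3, parity odd. Final level: S=1, L=5, J=6, parity even.
Parity must change: odd → even — satisfied.
ΔJ = 0, ±1 (not J=0↔0): J: 3 → 6, ΔJ = +3 — violated.
ΔL = 0, ±1 (not L=0↔0): L: 4 → 5, ΔL = +1 — satisfied.
ΔS = 0: S: 1 → 1 — satisfied.
Rule(s) violated: ΔJ.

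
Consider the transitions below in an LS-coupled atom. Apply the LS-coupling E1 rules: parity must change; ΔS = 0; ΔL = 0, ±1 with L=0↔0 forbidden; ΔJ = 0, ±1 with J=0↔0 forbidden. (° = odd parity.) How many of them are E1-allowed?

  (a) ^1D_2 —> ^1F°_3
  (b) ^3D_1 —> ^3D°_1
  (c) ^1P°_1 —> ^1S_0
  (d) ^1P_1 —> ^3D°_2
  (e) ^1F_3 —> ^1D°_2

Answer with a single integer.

4

(a) allowed
(b) allowed
(c) allowed
(d) forbidden (ΔS fails)
(e) allowed
Total allowed: 4 of 5.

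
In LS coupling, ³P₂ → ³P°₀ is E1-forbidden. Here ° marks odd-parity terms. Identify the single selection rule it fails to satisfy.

the ΔJ = 0, ±1 rule

Initial level: S=1, L=1, J=2, parity even. Final level: S=1, L=1, J=0, parity odd.
Parity must change: even → odd — ✓.
ΔS = 0: S: 1 → 1 — ✓.
ΔL = 0, ±1 (not L=0↔0): L: 1 → 1, ΔL = +0 — ✓.
ΔJ = 0, ±1 (not J=0↔0): J: 2 → 0, ΔJ = -2 — ✗.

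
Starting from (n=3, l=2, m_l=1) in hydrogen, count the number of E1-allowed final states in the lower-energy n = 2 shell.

E1 requires Δl = ±1, so l_f ∈ {1, 3}; with 0 ≤ l_f ≤ n_f−1 = 1, the allowed l_f values are {1}.
For l_f = 1: m_f ∈ {m_i−1, m_i, m_i+1} ∩ [−1, 1] = {0, 1} → 2 states.
Total: 2.

2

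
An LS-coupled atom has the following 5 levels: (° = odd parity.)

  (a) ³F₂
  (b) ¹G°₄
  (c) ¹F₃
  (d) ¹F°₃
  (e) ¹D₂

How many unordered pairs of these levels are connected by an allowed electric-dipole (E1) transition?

3

(a)–(b): forbidden (ΔS, ΔJ).
(a)–(c): forbidden (parity, ΔS).
(a)–(d): forbidden (ΔS).
(a)–(e): forbidden (parity, ΔS).
(b)–(c): allowed.
(b)–(d): forbidden (parity).
(b)–(e): forbidden (ΔL, ΔJ).
(c)–(d): allowed.
(c)–(e): forbidden (parity).
(d)–(e): allowed.
Allowed pairs: 3 of 10.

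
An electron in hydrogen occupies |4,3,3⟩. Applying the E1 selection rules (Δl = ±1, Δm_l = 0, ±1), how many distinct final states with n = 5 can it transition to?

E1 requires Δl = ±1, so l_f ∈ {2, 4}; with 0 ≤ l_f ≤ n_f−1 = 4, the allowed l_f values are {2, 4}.
For l_f = 2: m_f ∈ {m_i−1, m_i, m_i+1} ∩ [−2, 2] = {2} → 1 state.
For l_f = 4: m_f ∈ {m_i−1, m_i, m_i+1} ∩ [−4, 4] = {2, 3, 4} → 3 states.
Total: 4.

4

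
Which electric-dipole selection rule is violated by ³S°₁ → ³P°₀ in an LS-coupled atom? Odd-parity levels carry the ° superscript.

parity

Initial level: S=1, L=0, J=1, parity odd. Final level: S=1, L=1, J=0, parity odd.
Parity must change: odd → odd — fails.
ΔS = 0: S: 1 → 1 — ok.
ΔL = 0, ±1 (not L=0↔0): L: 0 → 1, ΔL = +1 — ok.
ΔJ = 0, ±1 (not J=0↔0): J: 1 → 0, ΔJ = -1 — ok.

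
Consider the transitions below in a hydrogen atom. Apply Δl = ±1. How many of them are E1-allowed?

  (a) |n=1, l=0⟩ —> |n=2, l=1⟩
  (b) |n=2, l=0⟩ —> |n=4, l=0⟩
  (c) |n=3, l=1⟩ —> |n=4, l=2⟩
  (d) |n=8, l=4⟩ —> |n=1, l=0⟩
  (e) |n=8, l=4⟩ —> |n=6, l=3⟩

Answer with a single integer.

3

(a) allowed
(b) forbidden — Δl = +0 (E1 requires Δl = ±1)
(c) allowed
(d) forbidden — Δl = -4 (E1 requires Δl = ±1)
(e) allowed
Total allowed: 3 of 5.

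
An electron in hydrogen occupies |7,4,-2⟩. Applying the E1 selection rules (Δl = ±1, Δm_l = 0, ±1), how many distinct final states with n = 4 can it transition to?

E1 requires Δl = ±1, so l_f ∈ {3, 5}; with 0 ≤ l_f ≤ n_f−1 = 3, the allowed l_f values are {3}.
For l_f = 3: m_f ∈ {m_i−1, m_i, m_i+1} ∩ [−3, 3] = {-3, -2, -1} → 3 states.
Total: 3.

3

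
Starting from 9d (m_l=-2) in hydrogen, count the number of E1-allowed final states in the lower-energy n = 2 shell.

E1 requires Δl = ±1, so l_f ∈ {1, 3}; with 0 ≤ l_f ≤ n_f−1 = 1, the allowed l_f values are {1}.
For l_f = 1: m_f ∈ {m_i−1, m_i, m_i+1} ∩ [−1, 1] = {-1} → 1 state.
Total: 1.

1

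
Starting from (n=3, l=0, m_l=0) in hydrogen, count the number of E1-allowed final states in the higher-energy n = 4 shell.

E1 requires Δl = ±1, so l_f ∈ {-1, 1}; with 0 ≤ l_f ≤ n_f−1 = 3, the allowed l_f values are {1}.
For l_f = 1: m_f ∈ {m_i−1, m_i, m_i+1} ∩ [−1, 1] = {-1, 0, 1} → 3 states.
Total: 3.

3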